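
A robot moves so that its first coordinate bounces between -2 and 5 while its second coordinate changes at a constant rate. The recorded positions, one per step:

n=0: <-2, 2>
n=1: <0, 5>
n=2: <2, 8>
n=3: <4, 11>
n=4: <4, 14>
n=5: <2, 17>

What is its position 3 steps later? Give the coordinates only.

<0, 26>

The first coordinate reflects between -2 and 5, moving 2 per step.
  step 6: 2 → 0
  step 7: 0 → -2
  step 8: -2 → 0
The second coordinate changes by +3 each step: at step 8 it is 26.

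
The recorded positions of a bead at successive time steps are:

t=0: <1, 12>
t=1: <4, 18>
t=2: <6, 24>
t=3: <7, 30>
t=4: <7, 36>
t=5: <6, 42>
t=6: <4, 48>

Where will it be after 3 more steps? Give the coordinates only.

First differences are <+3, +6>, <+2, +6>, <+1, +6>, <+0, +6>, <-1, +6>, <-2, +6>; their common second difference is <-1, +0> (constant acceleration).
step 7: <4, 48> + <-3, +6> → <1, 54>
step 8: <1, 54> + <-4, +6> → <-3, 60>
step 9: <-3, 60> + <-5, +6> → <-8, 66>

<-8, 66>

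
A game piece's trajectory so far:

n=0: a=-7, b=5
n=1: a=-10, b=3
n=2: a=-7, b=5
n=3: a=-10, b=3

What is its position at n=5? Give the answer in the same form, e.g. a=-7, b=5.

a=-10, b=3

The jumps are (-3,-2), (+3,+2), (-3,-2) — a geometric progression with ratio -1.
step 4: a=-10, b=3 + (+3,+2) → a=-7, b=5
step 5: a=-7, b=5 + (-3,-2) → a=-10, b=3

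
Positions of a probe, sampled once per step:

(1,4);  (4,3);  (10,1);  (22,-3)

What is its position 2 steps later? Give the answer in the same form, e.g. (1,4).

(94,-27)

Consecutive displacements (+3,-1), (+6,-2), (+12,-4) scale by a factor of 2 each step.
step 4: (22,-3) + (+24,-8) → (46,-11)
step 5: (46,-11) + (+48,-16) → (94,-27)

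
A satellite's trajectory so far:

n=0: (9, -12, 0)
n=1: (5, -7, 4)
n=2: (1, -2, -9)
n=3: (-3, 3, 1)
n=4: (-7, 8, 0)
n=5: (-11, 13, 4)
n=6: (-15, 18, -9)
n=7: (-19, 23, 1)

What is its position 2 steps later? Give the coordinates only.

The first coordinate changes by -4 each step, so at step 9 it is 9 + 9·(-4) = -27.
The second coordinate changes by +5 each step, so at step 9 it is -12 + 9·(5) = 33.
The third coordinate repeats the cycle [0, 4, -9, 1] with period 4; step 9 mod 4 = 1, giving 4.

(-27, 33, 4)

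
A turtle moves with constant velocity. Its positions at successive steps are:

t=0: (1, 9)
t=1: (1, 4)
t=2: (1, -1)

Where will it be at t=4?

(1, -11)

Constant displacement of (+0, -5) per step.
step 3: (1, -1) + (+0, -5) → (1, -6)
step 4: (1, -6) + (+0, -5) → (1, -11)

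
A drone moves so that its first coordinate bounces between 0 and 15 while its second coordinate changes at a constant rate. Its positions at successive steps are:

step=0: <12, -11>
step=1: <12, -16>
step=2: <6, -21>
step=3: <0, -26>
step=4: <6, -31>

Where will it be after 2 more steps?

<12, -41>

The first coordinate travels 6 per step and bounces off the walls at 0 and 15.
  step 5: 6 → 12
  step 6: 12 → 12
The second coordinate changes by -5 each step: at step 6 it is -41.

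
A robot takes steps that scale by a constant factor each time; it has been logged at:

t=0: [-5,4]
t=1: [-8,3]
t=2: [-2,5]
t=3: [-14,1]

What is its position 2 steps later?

[-38,-7]

Step-to-step displacements: [-3,-1], [+6,+2], [-12,-4]; each is -2× the previous.
step 4: [-14,1] + [+24,+8] → [10,9]
step 5: [10,9] + [-48,-16] → [-38,-7]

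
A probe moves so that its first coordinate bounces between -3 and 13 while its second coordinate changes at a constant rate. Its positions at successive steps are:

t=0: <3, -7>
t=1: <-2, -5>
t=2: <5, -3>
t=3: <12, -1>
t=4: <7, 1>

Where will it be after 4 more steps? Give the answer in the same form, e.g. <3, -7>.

<11, 9>

The first coordinate reflects between -3 and 13, moving 7 per step.
  step 5: 7 → 0
  step 6: 0 → 1
  step 7: 1 → 8
  step 8: 8 → 11
The second coordinate changes by +2 each step: at step 8 it is 9.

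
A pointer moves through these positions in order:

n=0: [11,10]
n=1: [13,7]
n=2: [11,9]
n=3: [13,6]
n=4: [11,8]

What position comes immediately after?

Differencing gives [+2,-3], [-2,+2], [+2,-3], [-2,+2]. This is the pattern [+2,-3], [-2,+2] repeated.
step 5: apply [+2,-3] → [13,5]

[13,5]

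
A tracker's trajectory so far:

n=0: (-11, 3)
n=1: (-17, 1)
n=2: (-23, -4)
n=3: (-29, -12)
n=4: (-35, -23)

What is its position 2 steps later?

Taking differences between consecutive positions: (-6, -2), (-6, -5), (-6, -8), (-6, -11). These grow by (+0, -3) each step.
step 5: (-35, -23) + (-6, -14) → (-41, -37)
step 6: (-41, -37) + (-6, -17) → (-47, -54)

(-47, -54)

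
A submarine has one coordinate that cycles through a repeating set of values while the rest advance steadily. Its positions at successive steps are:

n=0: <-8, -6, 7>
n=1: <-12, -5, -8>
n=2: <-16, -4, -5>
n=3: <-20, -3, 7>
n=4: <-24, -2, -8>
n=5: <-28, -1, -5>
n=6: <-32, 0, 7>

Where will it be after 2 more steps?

First: linear, -4 per step → -40 at step 8.
Second: linear, +1 per step → 2 at step 8.
Third: cycles through 7, -8, -5 every 3 steps. Step 8 lands at position 2 of the cycle → -5.

<-40, 2, -5>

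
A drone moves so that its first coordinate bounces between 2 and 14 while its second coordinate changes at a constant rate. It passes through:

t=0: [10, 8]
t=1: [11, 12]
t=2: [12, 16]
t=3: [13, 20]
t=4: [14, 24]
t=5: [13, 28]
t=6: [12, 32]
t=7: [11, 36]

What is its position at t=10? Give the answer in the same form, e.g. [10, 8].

The first coordinate reflects between 2 and 14, moving 1 per step.
  step 8: 11 → 10
  step 9: 10 → 9
  step 10: 9 → 8
The second coordinate changes by +4 each step: at step 10 it is 48.

[8, 48]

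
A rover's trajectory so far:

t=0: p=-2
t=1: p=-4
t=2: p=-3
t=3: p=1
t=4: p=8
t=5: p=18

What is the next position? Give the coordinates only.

Taking differences between consecutive positions: -2, +1, +4, +7, +10. These grow by +3 each step.
step 6: 18 + 13 → p=31

p=31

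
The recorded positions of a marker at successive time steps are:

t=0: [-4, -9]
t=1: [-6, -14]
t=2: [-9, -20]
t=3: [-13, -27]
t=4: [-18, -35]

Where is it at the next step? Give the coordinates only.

[-24, -44]

Taking differences between consecutive positions: [-2, -5], [-3, -6], [-4, -7], [-5, -8]. These grow by [-1, -1] each step.
step 5: [-18, -35] + [-6, -9] → [-24, -44]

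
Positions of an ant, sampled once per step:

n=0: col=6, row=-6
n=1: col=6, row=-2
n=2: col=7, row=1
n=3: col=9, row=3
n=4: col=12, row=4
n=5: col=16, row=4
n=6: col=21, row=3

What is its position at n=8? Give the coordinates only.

col=34, row=-2

Taking differences between consecutive positions: (+0,+4), (+1,+3), (+2,+2), (+3,+1), (+4,+0), (+5,-1). These grow by (+1,-1) each step.
step 7: col=21, row=3 + (+6,-2) → col=27, row=1
step 8: col=27, row=1 + (+7,-3) → col=34, row=-2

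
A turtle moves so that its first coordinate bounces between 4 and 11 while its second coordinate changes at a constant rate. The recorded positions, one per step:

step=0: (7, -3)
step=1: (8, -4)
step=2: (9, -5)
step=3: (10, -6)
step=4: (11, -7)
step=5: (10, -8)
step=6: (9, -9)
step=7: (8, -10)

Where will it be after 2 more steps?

The first coordinate reflects between 4 and 11, moving 1 per step.
  step 8: 8 → 7
  step 9: 7 → 6
The second coordinate changes by -1 each step: at step 9 it is -12.

(6, -12)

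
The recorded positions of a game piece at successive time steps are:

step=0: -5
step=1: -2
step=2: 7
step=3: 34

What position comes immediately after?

115

Step-to-step displacements: +3, +9, +27; each is 3× the previous.
step 4: 34 + 81 → 115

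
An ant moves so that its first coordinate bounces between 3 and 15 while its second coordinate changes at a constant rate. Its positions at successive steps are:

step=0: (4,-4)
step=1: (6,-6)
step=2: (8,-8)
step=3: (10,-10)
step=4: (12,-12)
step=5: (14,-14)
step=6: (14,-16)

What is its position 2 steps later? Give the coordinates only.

(10,-20)

The first coordinate travels 2 per step and bounces off the walls at 3 and 15.
  step 7: 14 → 12
  step 8: 12 → 10
The second coordinate changes by -2 each step: at step 8 it is -20.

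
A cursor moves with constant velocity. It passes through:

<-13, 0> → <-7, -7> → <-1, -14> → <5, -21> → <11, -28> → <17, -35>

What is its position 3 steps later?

The position changes by <+6, -7> every step.
step 6: <17, -35> + <+6, -7> → <23, -42>
step 7: <23, -42> + <+6, -7> → <29, -49>
step 8: <29, -49> + <+6, -7> → <35, -56>

<35, -56>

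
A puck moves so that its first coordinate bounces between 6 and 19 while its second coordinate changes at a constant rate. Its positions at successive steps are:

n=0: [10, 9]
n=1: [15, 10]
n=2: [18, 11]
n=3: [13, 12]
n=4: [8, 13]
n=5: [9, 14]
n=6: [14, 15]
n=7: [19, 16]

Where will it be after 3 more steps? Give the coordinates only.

The first coordinate reflects between 6 and 19, moving 5 per step.
  step 8: 19 → 14
  step 9: 14 → 9
  step 10: 9 → 8
The second coordinate changes by +1 each step: at step 10 it is 19.

[8, 19]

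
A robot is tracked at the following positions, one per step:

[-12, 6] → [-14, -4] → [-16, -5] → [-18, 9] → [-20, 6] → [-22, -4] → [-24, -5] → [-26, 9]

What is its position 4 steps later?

[-34, 9]

The first coordinate changes by -2 each step, so at step 11 it is -12 + 11·(-2) = -34.
The second coordinate repeats the cycle [6, -4, -5, 9] with period 4; step 11 mod 4 = 3, giving 9.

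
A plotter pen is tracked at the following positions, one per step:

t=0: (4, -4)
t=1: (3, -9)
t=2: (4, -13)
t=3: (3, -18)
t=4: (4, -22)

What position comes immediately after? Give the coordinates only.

Step-to-step displacements: (-1, -5), (+1, -4), (-1, -5), (+1, -4) — a repeating cycle of length 2.
step 5: apply (-1, -5) → (3, -27)

(3, -27)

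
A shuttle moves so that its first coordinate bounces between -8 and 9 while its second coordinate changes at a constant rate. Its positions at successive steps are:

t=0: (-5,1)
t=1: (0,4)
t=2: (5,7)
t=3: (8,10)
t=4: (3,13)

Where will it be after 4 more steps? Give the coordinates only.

(1,25)

The first coordinate travels 5 per step and bounces off the walls at -8 and 9.
  step 5: 3 → -2
  step 6: -2 → -7
  step 7: -7 → -4
  step 8: -4 → 1
The second coordinate changes by +3 each step: at step 8 it is 25.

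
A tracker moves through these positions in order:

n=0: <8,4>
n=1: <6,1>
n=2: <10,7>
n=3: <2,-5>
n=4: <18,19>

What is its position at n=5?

<-14,-29>

Consecutive displacements <-2,-3>, <+4,+6>, <-8,-12>, <+16,+24> scale by a factor of -2 each step.
step 5: <18,19> + <-32,-48> → <-14,-29>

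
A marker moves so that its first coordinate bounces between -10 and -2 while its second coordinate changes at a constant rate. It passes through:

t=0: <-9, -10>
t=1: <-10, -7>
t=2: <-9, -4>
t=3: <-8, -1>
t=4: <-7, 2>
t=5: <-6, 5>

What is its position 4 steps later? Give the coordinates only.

The first coordinate reflects between -10 and -2, moving 1 per step.
  step 6: -6 → -5
  step 7: -5 → -4
  step 8: -4 → -3
  step 9: -3 → -2
The second coordinate changes by +3 each step: at step 9 it is 17.

<-2, 17>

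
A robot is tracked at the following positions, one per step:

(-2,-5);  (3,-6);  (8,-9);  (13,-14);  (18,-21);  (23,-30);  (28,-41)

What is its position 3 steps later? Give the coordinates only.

Successive displacements: (+5,-1), (+5,-3), (+5,-5), (+5,-7), (+5,-9), (+5,-11) — each changes by (+0,-2).
step 7: (28,-41) + (+5,-13) → (33,-54)
step 8: (33,-54) + (+5,-15) → (38,-69)
step 9: (38,-69) + (+5,-17) → (43,-86)

(43,-86)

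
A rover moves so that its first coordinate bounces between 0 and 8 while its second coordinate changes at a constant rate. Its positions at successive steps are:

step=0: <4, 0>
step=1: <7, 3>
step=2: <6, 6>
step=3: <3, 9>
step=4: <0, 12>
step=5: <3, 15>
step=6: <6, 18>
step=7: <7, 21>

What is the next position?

The first coordinate reflects between 0 and 8, moving 3 per step.
  step 8: 7 → 4
The second coordinate changes by +3 each step: at step 8 it is 24.

<4, 24>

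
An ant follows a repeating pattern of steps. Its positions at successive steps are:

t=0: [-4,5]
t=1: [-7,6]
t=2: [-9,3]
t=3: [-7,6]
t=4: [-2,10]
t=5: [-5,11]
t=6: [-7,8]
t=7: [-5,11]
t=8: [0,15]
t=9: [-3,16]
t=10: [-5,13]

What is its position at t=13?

[-1,21]

Differencing gives [-3,+1], [-2,-3], [+2,+3], [+5,+4], [-3,+1], [-2,-3], [+2,+3], [+5,+4], [-3,+1], [-2,-3]. This is the pattern [-3,+1], [-2,-3], [+2,+3], [+5,+4] repeated.
step 11: apply [+2,+3] → [-3,16]
step 12: apply [+5,+4] → [2,20]
step 13: apply [-3,+1] → [-1,21]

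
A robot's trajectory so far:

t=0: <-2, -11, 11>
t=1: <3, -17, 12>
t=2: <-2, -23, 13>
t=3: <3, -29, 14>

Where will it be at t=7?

First: cycles through -2, 3 every 2 steps. Step 7 lands at position 1 of the cycle → 3.
Second: linear, -6 per step → -53 at step 7.
Third: linear, +1 per step → 18 at step 7.

<3, -53, 18>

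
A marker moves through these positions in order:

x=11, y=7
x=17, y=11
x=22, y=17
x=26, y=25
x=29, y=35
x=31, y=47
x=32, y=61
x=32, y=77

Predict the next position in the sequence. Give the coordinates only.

x=31, y=95

First differences are (+6, +4), (+5, +6), (+4, +8), (+3, +10), (+2, +12), (+1, +14), (+0, +16); their common second difference is (-1, +2) (constant acceleration).
step 8: x=32, y=77 + (-1, +18) → x=31, y=95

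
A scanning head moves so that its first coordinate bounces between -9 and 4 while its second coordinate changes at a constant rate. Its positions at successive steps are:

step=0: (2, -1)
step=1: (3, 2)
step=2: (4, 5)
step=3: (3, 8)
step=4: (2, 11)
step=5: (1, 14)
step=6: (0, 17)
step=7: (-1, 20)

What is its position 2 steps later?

The first coordinate travels 1 per step and bounces off the walls at -9 and 4.
  step 8: -1 → -2
  step 9: -2 → -3
The second coordinate changes by +3 each step: at step 9 it is 26.

(-3, 26)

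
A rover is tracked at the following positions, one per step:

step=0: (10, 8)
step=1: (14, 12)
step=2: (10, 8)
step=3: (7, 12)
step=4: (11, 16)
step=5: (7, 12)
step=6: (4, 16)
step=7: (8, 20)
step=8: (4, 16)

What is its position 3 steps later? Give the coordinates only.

Differencing gives (+4, +4), (-4, -4), (-3, +4), (+4, +4), (-4, -4), (-3, +4), (+4, +4), (-4, -4). This is the pattern (+4, +4), (-4, -4), (-3, +4) repeated.
step 9: apply (-3, +4) → (1, 20)
step 10: apply (+4, +4) → (5, 24)
step 11: apply (-4, -4) → (1, 20)

(1, 20)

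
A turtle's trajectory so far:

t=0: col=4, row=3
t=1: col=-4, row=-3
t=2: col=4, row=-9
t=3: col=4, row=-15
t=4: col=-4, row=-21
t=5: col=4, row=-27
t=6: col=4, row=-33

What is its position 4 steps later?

col=-4, row=-57

The col coordinate repeats the cycle [4, -4, 4] with period 3; step 10 mod 3 = 1, giving -4.
The row coordinate changes by -6 each step, so at step 10 it is 3 + 10·(-6) = -57.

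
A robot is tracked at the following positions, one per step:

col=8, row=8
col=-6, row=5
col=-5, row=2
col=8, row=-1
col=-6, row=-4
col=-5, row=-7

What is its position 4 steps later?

col=8, row=-19

Col: cycles through 8, -6, -5 every 3 steps. Step 9 lands at position 0 of the cycle → 8.
Row: linear, -3 per step → -19 at step 9.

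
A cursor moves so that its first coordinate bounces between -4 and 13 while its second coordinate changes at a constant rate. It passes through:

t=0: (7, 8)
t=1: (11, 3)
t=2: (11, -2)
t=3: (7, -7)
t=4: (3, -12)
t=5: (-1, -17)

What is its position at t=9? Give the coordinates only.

The first coordinate reflects between -4 and 13, moving 4 per step.
  step 6: -1 → -3
  step 7: -3 → 1
  step 8: 1 → 5
  step 9: 5 → 9
The second coordinate changes by -5 each step: at step 9 it is -37.

(9, -37)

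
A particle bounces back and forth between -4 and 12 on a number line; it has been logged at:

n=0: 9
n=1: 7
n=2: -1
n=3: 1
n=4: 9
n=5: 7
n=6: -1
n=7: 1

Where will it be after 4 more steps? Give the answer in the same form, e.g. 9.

The value travels 8 per step and bounces off the walls at -4 and 12.
  step 8: 1 → 9
  step 9: 9 → 7
  step 10: 7 → -1
  step 11: -1 → 1

1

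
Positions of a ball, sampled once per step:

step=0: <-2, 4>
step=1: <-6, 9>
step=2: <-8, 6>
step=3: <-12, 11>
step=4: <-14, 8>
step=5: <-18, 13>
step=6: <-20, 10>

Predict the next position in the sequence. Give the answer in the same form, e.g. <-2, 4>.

<-24, 15>

Differencing gives <-4, +5>, <-2, -3>, <-4, +5>, <-2, -3>, <-4, +5>, <-2, -3>. This is the pattern <-4, +5>, <-2, -3> repeated.
step 7: apply <-4, +5> → <-24, 15>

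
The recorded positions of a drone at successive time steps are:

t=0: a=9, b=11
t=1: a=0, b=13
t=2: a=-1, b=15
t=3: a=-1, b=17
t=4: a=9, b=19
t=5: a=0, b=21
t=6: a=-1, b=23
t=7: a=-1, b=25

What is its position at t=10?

a=-1, b=31

A: cycles through 9, 0, -1, -1 every 4 steps. Step 10 lands at position 2 of the cycle → -1.
B: linear, +2 per step → 31 at step 10.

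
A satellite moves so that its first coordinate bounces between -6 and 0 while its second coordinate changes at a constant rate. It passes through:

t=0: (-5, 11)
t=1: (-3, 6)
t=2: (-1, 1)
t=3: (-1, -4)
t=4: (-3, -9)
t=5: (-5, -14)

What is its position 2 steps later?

The first coordinate reflects between -6 and 0, moving 2 per step.
  step 6: -5 → -5
  step 7: -5 → -3
The second coordinate changes by -5 each step: at step 7 it is -24.

(-3, -24)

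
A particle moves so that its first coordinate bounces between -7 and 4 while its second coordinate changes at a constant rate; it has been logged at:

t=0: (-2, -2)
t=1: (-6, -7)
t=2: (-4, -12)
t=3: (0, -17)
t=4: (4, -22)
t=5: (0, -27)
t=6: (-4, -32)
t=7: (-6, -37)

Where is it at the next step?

The first coordinate travels 4 per step and bounces off the walls at -7 and 4.
  step 8: -6 → -2
The second coordinate changes by -5 each step: at step 8 it is -42.

(-2, -42)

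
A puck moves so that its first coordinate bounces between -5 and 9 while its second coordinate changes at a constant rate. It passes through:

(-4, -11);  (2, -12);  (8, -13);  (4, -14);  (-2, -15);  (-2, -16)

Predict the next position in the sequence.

(4, -17)

The first coordinate reflects between -5 and 9, moving 6 per step.
  step 6: -2 → 4
The second coordinate changes by -1 each step: at step 6 it is -17.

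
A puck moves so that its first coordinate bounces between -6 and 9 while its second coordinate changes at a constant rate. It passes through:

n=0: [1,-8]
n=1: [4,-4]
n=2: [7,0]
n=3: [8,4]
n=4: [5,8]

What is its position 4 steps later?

[-5,24]

The first coordinate travels 3 per step and bounces off the walls at -6 and 9.
  step 5: 5 → 2
  step 6: 2 → -1
  step 7: -1 → -4
  step 8: -4 → -5
The second coordinate changes by +4 each step: at step 8 it is 24.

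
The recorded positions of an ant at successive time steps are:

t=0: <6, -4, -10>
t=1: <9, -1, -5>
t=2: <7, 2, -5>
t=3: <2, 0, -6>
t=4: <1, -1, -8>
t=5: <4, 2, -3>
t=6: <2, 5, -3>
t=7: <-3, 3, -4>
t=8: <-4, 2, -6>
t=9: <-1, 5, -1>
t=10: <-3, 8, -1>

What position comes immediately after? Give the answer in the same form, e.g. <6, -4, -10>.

Step-to-step displacements: <+3, +3, +5>, <-2, +3, +0>, <-5, -2, -1>, <-1, -1, -2>, <+3, +3, +5>, <-2, +3, +0>, <-5, -2, -1>, <-1, -1, -2>, <+3, +3, +5>, <-2, +3, +0> — a repeating cycle of length 4.
step 11: apply <-5, -2, -1> → <-8, 6, -2>

<-8, 6, -2>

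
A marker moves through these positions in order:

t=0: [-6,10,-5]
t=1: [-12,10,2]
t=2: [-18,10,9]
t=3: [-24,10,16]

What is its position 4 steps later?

The position changes by [-6,+0,+7] every step.
step 4: [-24,10,16] + [-6,+0,+7] → [-30,10,23]
step 5: [-30,10,23] + [-6,+0,+7] → [-36,10,30]
step 6: [-36,10,30] + [-6,+0,+7] → [-42,10,37]
step 7: [-42,10,37] + [-6,+0,+7] → [-48,10,44]

[-48,10,44]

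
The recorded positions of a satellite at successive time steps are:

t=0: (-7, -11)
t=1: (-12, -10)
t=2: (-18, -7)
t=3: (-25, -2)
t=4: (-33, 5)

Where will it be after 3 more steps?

Taking differences between consecutive positions: (-5, +1), (-6, +3), (-7, +5), (-8, +7). These grow by (-1, +2) each step.
step 5: (-33, 5) + (-9, +9) → (-42, 14)
step 6: (-42, 14) + (-10, +11) → (-52, 25)
step 7: (-52, 25) + (-11, +13) → (-63, 38)

(-63, 38)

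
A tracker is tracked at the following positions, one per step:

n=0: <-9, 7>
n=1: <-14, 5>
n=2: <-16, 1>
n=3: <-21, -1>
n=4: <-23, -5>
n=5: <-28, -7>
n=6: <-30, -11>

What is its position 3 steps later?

Differencing gives <-5, -2>, <-2, -4>, <-5, -2>, <-2, -4>, <-5, -2>, <-2, -4>. This is the pattern <-5, -2>, <-2, -4> repeated.
step 7: apply <-5, -2> → <-35, -13>
step 8: apply <-2, -4> → <-37, -17>
step 9: apply <-5, -2> → <-42, -19>

<-42, -19>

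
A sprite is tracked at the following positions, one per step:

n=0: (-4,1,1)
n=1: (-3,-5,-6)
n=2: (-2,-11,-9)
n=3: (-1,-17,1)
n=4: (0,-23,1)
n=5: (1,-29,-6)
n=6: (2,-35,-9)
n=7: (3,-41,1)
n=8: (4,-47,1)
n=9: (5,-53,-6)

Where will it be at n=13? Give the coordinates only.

(9,-77,-6)

The first coordinate changes by +1 each step, so at step 13 it is -4 + 13·(1) = 9.
The second coordinate changes by -6 each step, so at step 13 it is 1 + 13·(-6) = -77.
The third coordinate repeats the cycle [1, -6, -9, 1] with period 4; step 13 mod 4 = 1, giving -6.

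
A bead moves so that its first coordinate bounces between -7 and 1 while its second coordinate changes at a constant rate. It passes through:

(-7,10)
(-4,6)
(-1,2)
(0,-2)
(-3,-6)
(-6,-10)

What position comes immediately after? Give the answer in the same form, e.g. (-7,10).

The first coordinate reflects between -7 and 1, moving 3 per step.
  step 6: -6 → -5
The second coordinate changes by -4 each step: at step 6 it is -14.

(-5,-14)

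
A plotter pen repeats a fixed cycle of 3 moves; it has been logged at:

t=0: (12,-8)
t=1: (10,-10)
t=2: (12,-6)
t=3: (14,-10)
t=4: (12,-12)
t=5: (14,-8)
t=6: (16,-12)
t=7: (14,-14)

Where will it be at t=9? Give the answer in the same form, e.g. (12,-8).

(18,-14)

Differencing gives (-2,-2), (+2,+4), (+2,-4), (-2,-2), (+2,+4), (+2,-4), (-2,-2). This is the pattern (-2,-2), (+2,+4), (+2,-4) repeated.
step 8: apply (+2,+4) → (16,-10)
step 9: apply (+2,-4) → (18,-14)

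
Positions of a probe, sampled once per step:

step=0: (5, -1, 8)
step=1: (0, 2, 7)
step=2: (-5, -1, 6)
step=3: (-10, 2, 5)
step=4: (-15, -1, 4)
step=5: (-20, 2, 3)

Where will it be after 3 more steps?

The first coordinate changes by -5 each step, so at step 8 it is 5 + 8·(-5) = -35.
The second coordinate repeats the cycle [-1, 2] with period 2; step 8 mod 2 = 0, giving -1.
The third coordinate changes by -1 each step, so at step 8 it is 8 + 8·(-1) = 0.

(-35, -1, 0)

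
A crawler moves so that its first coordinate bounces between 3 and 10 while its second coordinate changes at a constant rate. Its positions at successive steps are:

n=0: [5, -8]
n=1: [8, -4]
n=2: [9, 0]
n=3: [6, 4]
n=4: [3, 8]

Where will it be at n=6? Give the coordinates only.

[9, 16]

The first coordinate travels 3 per step and bounces off the walls at 3 and 10.
  step 5: 3 → 6
  step 6: 6 → 9
The second coordinate changes by +4 each step: at step 6 it is 16.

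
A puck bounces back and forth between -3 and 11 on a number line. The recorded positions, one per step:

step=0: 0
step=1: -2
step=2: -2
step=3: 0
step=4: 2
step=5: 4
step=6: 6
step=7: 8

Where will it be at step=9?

10

The value reflects between -3 and 11, moving 2 per step.
  step 8: 8 → 10
  step 9: 10 → 10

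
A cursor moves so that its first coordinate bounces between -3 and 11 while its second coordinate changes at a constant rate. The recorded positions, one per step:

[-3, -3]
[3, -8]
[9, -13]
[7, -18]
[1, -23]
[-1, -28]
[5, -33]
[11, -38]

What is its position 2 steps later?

The first coordinate travels 6 per step and bounces off the walls at -3 and 11.
  step 8: 11 → 5
  step 9: 5 → -1
The second coordinate changes by -5 each step: at step 9 it is -48.

[-1, -48]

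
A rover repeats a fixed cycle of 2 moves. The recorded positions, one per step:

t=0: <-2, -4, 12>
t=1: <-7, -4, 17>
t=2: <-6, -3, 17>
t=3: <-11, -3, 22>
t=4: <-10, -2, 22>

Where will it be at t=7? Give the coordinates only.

<-19, -1, 32>

Differencing gives <-5, +0, +5>, <+1, +1, +0>, <-5, +0, +5>, <+1, +1, +0>. This is the pattern <-5, +0, +5>, <+1, +1, +0> repeated.
step 5: apply <-5, +0, +5> → <-15, -2, 27>
step 6: apply <+1, +1, +0> → <-14, -1, 27>
step 7: apply <-5, +0, +5> → <-19, -1, 32>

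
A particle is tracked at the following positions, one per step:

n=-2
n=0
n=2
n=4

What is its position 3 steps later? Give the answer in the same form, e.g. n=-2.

The position changes by +2 every step.
step 4: 4 + 2 → n=6
step 5: 6 + 2 → n=8
step 6: 8 + 2 → n=10

n=10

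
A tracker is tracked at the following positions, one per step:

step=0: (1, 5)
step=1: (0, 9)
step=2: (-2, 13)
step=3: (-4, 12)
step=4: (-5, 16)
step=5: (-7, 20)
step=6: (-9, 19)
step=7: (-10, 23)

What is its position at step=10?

(-15, 30)

Differencing gives (-1, +4), (-2, +4), (-2, -1), (-1, +4), (-2, +4), (-2, -1), (-1, +4). This is the pattern (-1, +4), (-2, +4), (-2, -1) repeated.
step 8: apply (-2, +4) → (-12, 27)
step 9: apply (-2, -1) → (-14, 26)
step 10: apply (-1, +4) → (-15, 30)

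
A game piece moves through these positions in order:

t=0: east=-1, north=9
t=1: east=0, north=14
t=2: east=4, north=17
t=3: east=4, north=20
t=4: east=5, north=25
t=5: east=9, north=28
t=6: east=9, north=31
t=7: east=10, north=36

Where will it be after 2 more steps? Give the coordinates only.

Differencing gives (+1, +5), (+4, +3), (+0, +3), (+1, +5), (+4, +3), (+0, +3), (+1, +5). This is the pattern (+1, +5), (+4, +3), (+0, +3) repeated.
step 8: apply (+4, +3) → east=14, north=39
step 9: apply (+0, +3) → east=14, north=42

east=14, north=42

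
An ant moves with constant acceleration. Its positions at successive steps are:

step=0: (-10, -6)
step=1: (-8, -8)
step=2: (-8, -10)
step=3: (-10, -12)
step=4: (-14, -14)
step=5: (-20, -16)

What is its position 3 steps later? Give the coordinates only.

First differences are (+2, -2), (+0, -2), (-2, -2), (-4, -2), (-6, -2); their common second difference is (-2, +0) (constant acceleration).
step 6: (-20, -16) + (-8, -2) → (-28, -18)
step 7: (-28, -18) + (-10, -2) → (-38, -20)
step 8: (-38, -20) + (-12, -2) → (-50, -22)

(-50, -22)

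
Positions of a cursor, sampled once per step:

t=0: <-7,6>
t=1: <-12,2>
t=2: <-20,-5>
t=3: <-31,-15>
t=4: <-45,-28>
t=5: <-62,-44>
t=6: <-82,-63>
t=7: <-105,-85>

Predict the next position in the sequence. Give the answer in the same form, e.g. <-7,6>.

First differences are <-5,-4>, <-8,-7>, <-11,-10>, <-14,-13>, <-17,-16>, <-20,-19>, <-23,-22>; their common second difference is <-3,-3> (constant acceleration).
step 8: <-105,-85> + <-26,-25> → <-131,-110>

<-131,-110>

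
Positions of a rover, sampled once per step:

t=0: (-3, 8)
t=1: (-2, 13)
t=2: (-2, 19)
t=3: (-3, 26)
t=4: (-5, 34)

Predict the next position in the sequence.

Taking differences between consecutive positions: (+1, +5), (+0, +6), (-1, +7), (-2, +8). These grow by (-1, +1) each step.
step 5: (-5, 34) + (-3, +9) → (-8, 43)

(-8, 43)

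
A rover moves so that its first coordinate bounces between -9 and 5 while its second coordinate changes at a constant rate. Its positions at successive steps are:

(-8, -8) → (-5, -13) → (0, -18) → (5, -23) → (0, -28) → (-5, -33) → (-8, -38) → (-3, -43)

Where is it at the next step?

(2, -48)

The first coordinate travels 5 per step and bounces off the walls at -9 and 5.
  step 8: -3 → 2
The second coordinate changes by -5 each step: at step 8 it is -48.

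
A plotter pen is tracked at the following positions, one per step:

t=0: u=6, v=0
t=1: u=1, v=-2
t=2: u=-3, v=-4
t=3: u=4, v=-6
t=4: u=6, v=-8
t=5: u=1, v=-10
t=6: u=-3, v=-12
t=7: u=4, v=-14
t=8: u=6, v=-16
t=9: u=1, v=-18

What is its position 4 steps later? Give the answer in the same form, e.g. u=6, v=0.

U: cycles through 6, 1, -3, 4 every 4 steps. Step 13 lands at position 1 of the cycle → 1.
V: linear, -2 per step → -26 at step 13.

u=1, v=-26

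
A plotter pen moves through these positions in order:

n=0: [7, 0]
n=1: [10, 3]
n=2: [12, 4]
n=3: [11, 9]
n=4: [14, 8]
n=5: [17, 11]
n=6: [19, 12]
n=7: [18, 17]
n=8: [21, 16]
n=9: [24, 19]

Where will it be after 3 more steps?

The moves between consecutive positions are [+3, +3], [+2, +1], [-1, +5], [+3, -1], [+3, +3], [+2, +1], [-1, +5], [+3, -1], [+3, +3]; they repeat the 4-cycle [[+3, +3], [+2, +1], [-1, +5], [+3, -1]].
step 10: apply [+2, +1] → [26, 20]
step 11: apply [-1, +5] → [25, 25]
step 12: apply [+3, -1] → [28, 24]

[28, 24]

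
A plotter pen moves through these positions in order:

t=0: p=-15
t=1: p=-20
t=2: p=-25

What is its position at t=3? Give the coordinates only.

The position changes by -5 every step.
step 3: -25 − 5 → p=-30

p=-30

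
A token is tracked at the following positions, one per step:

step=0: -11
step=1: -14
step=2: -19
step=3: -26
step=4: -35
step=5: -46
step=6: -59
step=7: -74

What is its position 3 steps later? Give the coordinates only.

First differences are -3, -5, -7, -9, -11, -13, -15; their common second difference is -2 (constant acceleration).
step 8: -74 − 17 → -91
step 9: -91 − 19 → -110
step 10: -110 − 21 → -131

-131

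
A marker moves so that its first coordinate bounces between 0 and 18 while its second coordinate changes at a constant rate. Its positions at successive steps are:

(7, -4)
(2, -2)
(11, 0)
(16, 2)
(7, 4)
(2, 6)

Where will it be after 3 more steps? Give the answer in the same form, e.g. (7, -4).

The first coordinate reflects between 0 and 18, moving 9 per step.
  step 6: 2 → 11
  step 7: 11 → 16
  step 8: 16 → 7
The second coordinate changes by +2 each step: at step 8 it is 12.

(7, 12)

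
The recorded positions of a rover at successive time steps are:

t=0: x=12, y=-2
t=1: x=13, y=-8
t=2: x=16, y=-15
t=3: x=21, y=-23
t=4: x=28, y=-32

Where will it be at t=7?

Taking differences between consecutive positions: (+1,-6), (+3,-7), (+5,-8), (+7,-9). These grow by (+2,-1) each step.
step 5: x=28, y=-32 + (+9,-10) → x=37, y=-42
step 6: x=37, y=-42 + (+11,-11) → x=48, y=-53
step 7: x=48, y=-53 + (+13,-12) → x=61, y=-65

x=61, y=-65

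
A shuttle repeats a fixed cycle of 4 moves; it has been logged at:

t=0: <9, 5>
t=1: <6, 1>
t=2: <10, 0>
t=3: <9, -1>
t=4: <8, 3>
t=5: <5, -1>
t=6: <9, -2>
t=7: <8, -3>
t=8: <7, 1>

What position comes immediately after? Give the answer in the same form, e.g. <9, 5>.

<4, -3>

The moves between consecutive positions are <-3, -4>, <+4, -1>, <-1, -1>, <-1, +4>, <-3, -4>, <+4, -1>, <-1, -1>, <-1, +4>; they repeat the 4-cycle [<-3, -4>, <+4, -1>, <-1, -1>, <-1, +4>].
step 9: apply <-3, -4> → <4, -3>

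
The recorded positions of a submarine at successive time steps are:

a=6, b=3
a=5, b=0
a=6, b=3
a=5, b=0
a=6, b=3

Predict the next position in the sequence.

a=5, b=0

Step-to-step displacements: (-1, -3), (+1, +3), (-1, -3), (+1, +3); each is -1× the previous.
step 5: a=6, b=3 + (-1, -3) → a=5, b=0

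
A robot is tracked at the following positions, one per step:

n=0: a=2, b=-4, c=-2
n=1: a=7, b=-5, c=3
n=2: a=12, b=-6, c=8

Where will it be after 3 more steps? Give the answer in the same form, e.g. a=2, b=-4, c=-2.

a=27, b=-9, c=23

The position changes by (+5, -1, +5) every step.
step 3: a=12, b=-6, c=8 + (+5, -1, +5) → a=17, b=-7, c=13
step 4: a=17, b=-7, c=13 + (+5, -1, +5) → a=22, b=-8, c=18
step 5: a=22, b=-8, c=18 + (+5, -1, +5) → a=27, b=-9, c=23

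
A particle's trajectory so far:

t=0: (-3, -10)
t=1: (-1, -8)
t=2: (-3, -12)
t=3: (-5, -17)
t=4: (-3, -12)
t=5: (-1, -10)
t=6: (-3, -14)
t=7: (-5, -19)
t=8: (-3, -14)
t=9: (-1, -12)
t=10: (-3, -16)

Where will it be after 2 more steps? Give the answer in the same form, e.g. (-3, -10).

The moves between consecutive positions are (+2, +2), (-2, -4), (-2, -5), (+2, +5), (+2, +2), (-2, -4), (-2, -5), (+2, +5), (+2, +2), (-2, -4); they repeat the 4-cycle [(+2, +2), (-2, -4), (-2, -5), (+2, +5)].
step 11: apply (-2, -5) → (-5, -21)
step 12: apply (+2, +5) → (-3, -16)

(-3, -16)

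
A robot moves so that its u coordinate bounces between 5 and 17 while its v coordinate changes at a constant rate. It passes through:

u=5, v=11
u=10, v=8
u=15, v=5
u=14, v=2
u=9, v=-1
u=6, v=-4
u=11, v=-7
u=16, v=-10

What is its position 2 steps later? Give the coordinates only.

u=8, v=-16

The u coordinate reflects between 5 and 17, moving 5 per step.
  step 8: 16 → 13
  step 9: 13 → 8
The v coordinate changes by -3 each step: at step 9 it is -16.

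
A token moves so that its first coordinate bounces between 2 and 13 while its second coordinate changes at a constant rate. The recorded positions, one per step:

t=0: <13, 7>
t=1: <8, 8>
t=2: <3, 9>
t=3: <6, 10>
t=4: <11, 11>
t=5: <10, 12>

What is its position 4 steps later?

The first coordinate reflects between 2 and 13, moving 5 per step.
  step 6: 10 → 5
  step 7: 5 → 4
  step 8: 4 → 9
  step 9: 9 → 12
The second coordinate changes by +1 each step: at step 9 it is 16.

<12, 16>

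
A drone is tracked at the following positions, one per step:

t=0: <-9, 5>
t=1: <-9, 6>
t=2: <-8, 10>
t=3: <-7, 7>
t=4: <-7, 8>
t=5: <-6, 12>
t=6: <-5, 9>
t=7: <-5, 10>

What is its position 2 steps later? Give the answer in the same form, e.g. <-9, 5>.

The moves between consecutive positions are <+0, +1>, <+1, +4>, <+1, -3>, <+0, +1>, <+1, +4>, <+1, -3>, <+0, +1>; they repeat the 3-cycle [<+0, +1>, <+1, +4>, <+1, -3>].
step 8: apply <+1, +4> → <-4, 14>
step 9: apply <+1, -3> → <-3, 11>

<-3, 11>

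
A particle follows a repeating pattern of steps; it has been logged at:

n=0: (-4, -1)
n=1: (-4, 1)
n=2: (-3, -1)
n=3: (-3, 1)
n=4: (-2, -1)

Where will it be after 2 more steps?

(-1, -1)

Differencing gives (+0, +2), (+1, -2), (+0, +2), (+1, -2). This is the pattern (+0, +2), (+1, -2) repeated.
step 5: apply (+0, +2) → (-2, 1)
step 6: apply (+1, -2) → (-1, -1)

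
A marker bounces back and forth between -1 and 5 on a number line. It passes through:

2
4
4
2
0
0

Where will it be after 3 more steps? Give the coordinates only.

4

The value travels 2 per step and bounces off the walls at -1 and 5.
  step 6: 0 → 2
  step 7: 2 → 4
  step 8: 4 → 4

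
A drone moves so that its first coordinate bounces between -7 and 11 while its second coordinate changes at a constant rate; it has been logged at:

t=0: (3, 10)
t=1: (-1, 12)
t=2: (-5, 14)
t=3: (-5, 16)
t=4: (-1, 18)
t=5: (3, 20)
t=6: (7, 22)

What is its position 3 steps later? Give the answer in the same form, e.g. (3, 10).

(3, 28)

The first coordinate reflects between -7 and 11, moving 4 per step.
  step 7: 7 → 11
  step 8: 11 → 7
  step 9: 7 → 3
The second coordinate changes by +2 each step: at step 9 it is 28.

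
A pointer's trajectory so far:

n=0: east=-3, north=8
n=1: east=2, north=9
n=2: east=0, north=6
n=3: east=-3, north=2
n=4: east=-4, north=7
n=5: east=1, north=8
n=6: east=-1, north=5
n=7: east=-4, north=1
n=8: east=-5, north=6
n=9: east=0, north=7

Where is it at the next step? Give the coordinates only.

Differencing gives (+5, +1), (-2, -3), (-3, -4), (-1, +5), (+5, +1), (-2, -3), (-3, -4), (-1, +5), (+5, +1). This is the pattern (+5, +1), (-2, -3), (-3, -4), (-1, +5) repeated.
step 10: apply (-2, -3) → east=-2, north=4

east=-2, north=4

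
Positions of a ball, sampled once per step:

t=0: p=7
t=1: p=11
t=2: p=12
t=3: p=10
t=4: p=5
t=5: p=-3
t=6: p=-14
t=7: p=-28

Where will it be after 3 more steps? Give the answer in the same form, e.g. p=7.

p=-88

Taking differences between consecutive positions: +4, +1, -2, -5, -8, -11, -14. These grow by -3 each step.
step 8: -28 − 17 → p=-45
step 9: -45 − 20 → p=-65
step 10: -65 − 23 → p=-88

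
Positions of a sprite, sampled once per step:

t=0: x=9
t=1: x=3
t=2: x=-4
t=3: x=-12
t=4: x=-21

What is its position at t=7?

x=-54

Successive displacements: -6, -7, -8, -9 — each changes by -1.
step 5: -21 − 10 → x=-31
step 6: -31 − 11 → x=-42
step 7: -42 − 12 → x=-54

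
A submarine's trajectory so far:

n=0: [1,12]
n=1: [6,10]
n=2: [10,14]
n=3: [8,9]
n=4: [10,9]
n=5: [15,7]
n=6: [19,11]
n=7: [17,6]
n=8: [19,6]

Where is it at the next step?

The moves between consecutive positions are [+5,-2], [+4,+4], [-2,-5], [+2,+0], [+5,-2], [+4,+4], [-2,-5], [+2,+0]; they repeat the 4-cycle [[+5,-2], [+4,+4], [-2,-5], [+2,+0]].
step 9: apply [+5,-2] → [24,4]

[24,4]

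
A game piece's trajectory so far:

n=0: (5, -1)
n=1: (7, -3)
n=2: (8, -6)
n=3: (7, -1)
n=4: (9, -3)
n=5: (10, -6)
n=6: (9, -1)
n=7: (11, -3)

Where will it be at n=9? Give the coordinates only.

The moves between consecutive positions are (+2, -2), (+1, -3), (-1, +5), (+2, -2), (+1, -3), (-1, +5), (+2, -2); they repeat the 3-cycle [(+2, -2), (+1, -3), (-1, +5)].
step 8: apply (+1, -3) → (12, -6)
step 9: apply (-1, +5) → (11, -1)

(11, -1)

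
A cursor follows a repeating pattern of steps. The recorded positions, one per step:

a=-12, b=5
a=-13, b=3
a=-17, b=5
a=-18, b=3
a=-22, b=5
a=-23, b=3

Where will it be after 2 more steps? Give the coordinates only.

a=-28, b=3

Differencing gives (-1, -2), (-4, +2), (-1, -2), (-4, +2), (-1, -2). This is the pattern (-1, -2), (-4, +2) repeated.
step 6: apply (-4, +2) → a=-27, b=5
step 7: apply (-1, -2) → a=-28, b=3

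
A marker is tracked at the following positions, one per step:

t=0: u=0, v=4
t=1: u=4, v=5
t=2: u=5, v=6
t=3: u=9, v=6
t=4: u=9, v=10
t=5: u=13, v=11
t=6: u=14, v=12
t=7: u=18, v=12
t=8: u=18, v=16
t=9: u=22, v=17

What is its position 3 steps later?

Step-to-step displacements: (+4, +1), (+1, +1), (+4, +0), (+0, +4), (+4, +1), (+1, +1), (+4, +0), (+0, +4), (+4, +1) — a repeating cycle of length 4.
step 10: apply (+1, +1) → u=23, v=18
step 11: apply (+4, +0) → u=27, v=18
step 12: apply (+0, +4) → u=27, v=22

u=27, v=22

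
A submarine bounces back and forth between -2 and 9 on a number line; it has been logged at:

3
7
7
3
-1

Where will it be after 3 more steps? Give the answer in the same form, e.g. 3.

9

The value reflects between -2 and 9, moving 4 per step.
  step 5: -1 → 1
  step 6: 1 → 5
  step 7: 5 → 9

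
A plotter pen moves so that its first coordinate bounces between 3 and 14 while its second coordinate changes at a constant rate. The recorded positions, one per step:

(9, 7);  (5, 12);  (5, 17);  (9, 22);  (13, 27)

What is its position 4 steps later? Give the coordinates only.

(7, 47)

The first coordinate travels 4 per step and bounces off the walls at 3 and 14.
  step 5: 13 → 11
  step 6: 11 → 7
  step 7: 7 → 3
  step 8: 3 → 7
The second coordinate changes by +5 each step: at step 8 it is 47.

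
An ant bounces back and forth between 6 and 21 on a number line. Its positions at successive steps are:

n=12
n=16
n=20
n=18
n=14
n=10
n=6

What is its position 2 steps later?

n=14

The value reflects between 6 and 21, moving 4 per step.
  step 7: 6 → 10
  step 8: 10 → 14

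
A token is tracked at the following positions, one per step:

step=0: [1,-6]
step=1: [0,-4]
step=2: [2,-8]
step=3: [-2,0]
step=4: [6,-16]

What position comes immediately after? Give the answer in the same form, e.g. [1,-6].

[-10,16]

The jumps are [-1,+2], [+2,-4], [-4,+8], [+8,-16] — a geometric progression with ratio -2.
step 5: [6,-16] + [-16,+32] → [-10,16]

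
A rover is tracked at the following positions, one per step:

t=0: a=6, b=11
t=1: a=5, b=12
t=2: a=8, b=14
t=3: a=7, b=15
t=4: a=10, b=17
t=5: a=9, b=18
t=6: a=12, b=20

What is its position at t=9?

a=13, b=24

The moves between consecutive positions are (-1, +1), (+3, +2), (-1, +1), (+3, +2), (-1, +1), (+3, +2); they repeat the 2-cycle [(-1, +1), (+3, +2)].
step 7: apply (-1, +1) → a=11, b=21
step 8: apply (+3, +2) → a=14, b=23
step 9: apply (-1, +1) → a=13, b=24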